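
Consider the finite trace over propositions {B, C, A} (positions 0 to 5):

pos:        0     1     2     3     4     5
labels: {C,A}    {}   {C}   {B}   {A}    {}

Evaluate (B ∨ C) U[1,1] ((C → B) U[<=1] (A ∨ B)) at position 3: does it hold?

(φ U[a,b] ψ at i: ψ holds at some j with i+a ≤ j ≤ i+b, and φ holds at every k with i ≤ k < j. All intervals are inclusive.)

True

Need some j in [4,4] with ((C → B) U[<=1] (A ∨ B)), and (B ∨ C) at every k in [3,j-1].
  j=4: ((C → B) U[<=1] (A ∨ B)) holds; (B ∨ C) holds at every k in [3,3] → satisfied.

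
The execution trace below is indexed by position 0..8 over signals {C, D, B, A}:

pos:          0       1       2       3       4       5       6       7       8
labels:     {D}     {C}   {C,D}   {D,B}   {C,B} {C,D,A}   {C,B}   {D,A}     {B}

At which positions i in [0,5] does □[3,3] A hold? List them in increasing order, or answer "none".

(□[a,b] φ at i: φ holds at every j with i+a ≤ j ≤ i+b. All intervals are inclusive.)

Evaluate at each i in [0,5]:
  i=0: ✗ (fails at j=3)
  i=1: ✗ (fails at j=4)
  i=2: ✓ (all of [5,5])
  i=3: ✗ (fails at j=6)
  i=4: ✓ (all of [7,7])
  i=5: ✗ (fails at j=8)

2, 4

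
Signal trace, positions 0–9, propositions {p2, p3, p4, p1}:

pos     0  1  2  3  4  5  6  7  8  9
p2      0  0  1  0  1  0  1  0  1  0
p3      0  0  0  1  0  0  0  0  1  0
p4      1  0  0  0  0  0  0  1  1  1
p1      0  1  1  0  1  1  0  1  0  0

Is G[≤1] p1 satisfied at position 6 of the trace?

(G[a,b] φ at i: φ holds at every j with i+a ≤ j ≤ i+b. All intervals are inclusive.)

Check p1 at every j in [6,7]:
  j=6: false
  j=7: true
Fails at j=6 → formula fails.

No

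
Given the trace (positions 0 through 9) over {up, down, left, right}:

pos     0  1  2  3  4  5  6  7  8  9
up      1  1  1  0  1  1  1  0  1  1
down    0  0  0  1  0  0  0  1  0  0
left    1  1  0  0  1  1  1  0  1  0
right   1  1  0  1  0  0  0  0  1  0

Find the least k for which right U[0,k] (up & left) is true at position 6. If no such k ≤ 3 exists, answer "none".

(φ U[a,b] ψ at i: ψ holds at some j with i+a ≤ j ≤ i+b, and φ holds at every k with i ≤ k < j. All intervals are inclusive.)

0

Need earliest j ≥ 6 with (up & left), and right at every k in [6,j-1].
  j=6: rhs holds (empty prefix). k = 0.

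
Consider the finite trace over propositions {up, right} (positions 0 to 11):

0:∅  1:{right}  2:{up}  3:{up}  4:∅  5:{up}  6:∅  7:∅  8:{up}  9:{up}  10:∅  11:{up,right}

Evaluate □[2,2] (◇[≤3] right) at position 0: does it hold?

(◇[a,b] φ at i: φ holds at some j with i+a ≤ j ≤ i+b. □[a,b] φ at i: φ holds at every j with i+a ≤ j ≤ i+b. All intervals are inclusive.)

No

Check ◇[≤3] right at every j in [2,2]:
  j=2: fails (none in [2,5])
Fails at j=2 → formula fails.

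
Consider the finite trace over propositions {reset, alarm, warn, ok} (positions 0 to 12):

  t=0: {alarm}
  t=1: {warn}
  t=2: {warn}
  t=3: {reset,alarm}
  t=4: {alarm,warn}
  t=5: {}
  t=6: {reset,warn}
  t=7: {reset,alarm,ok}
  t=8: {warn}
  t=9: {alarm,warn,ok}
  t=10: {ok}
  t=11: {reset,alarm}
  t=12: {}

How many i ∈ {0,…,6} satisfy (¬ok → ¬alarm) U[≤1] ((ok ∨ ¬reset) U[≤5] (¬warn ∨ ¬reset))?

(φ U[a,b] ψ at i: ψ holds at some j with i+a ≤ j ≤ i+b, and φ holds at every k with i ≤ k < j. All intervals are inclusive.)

Evaluate at each i in [0,6]:
  i=0: ✓ (rhs at j=0)
  i=1: ✓ (rhs at j=1)
  i=2: ✓ (rhs at j=2)
  i=3: ✓ (rhs at j=3)
  i=4: ✓ (rhs at j=4)
  i=5: ✓ (rhs at j=5)
  i=6: ✓ (rhs at j=7; lhs holds on [6,6])
Positions where it holds: {0, 1, 2, 3, 4, 5, 6} → 7.

7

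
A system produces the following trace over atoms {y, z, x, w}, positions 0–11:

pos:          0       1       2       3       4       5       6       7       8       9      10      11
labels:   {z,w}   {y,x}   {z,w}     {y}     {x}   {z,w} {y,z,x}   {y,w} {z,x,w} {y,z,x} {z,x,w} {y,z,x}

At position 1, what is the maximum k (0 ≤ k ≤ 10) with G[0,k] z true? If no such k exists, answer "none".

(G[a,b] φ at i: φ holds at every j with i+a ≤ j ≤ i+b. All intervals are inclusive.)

z must hold from j=1 onward; find where it first fails.
  j=1: fails → no k works.

none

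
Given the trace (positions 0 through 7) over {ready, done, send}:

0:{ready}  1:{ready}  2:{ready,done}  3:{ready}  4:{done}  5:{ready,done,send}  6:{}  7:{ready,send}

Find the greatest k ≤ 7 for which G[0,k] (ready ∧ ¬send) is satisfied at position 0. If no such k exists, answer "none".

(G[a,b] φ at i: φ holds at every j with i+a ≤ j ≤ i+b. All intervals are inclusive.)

3

(ready ∧ ¬send) must hold from j=0 onward; find where it first fails.
  j=0: holds
  j=1: holds
  j=2: holds
  j=3: holds
  j=4: fails
Holds on [0,3], so largest k = 3.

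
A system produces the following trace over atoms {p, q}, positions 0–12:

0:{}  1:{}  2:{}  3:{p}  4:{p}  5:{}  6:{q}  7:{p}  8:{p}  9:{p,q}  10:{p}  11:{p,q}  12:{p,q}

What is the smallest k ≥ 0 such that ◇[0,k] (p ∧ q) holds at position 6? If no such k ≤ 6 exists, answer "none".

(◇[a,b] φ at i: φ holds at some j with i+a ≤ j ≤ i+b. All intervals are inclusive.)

Scan j = 6,7,… for (p ∧ q):
  j=6: fails
  j=7: fails
  j=8: fails
  j=9: holds
First hit at j=9, so smallest k = 9-6 = 3.

3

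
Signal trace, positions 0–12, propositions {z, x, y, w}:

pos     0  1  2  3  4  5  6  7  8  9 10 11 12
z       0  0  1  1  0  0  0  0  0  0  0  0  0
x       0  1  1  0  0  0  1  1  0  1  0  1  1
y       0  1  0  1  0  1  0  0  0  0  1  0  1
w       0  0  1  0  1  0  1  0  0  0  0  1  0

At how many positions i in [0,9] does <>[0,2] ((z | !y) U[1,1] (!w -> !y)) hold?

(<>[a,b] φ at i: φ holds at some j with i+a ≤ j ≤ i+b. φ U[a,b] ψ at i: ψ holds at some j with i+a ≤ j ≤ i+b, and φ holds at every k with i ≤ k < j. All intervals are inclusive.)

8

Evaluate at each i in [0,9]:
  i=0: ✗ (none in [0,2])
  i=1: ✓ (witness j=3)
  i=2: ✓ (witness j=3)
  i=3: ✓ (witness j=3)
  i=4: ✓ (witness j=6)
  i=5: ✓ (witness j=6)
  i=6: ✓ (witness j=6)
  i=7: ✓ (witness j=7)
  i=8: ✓ (witness j=8)
  i=9: ✗ (none in [9,11])
Positions where it holds: {1, 2, 3, 4, 5, 6, 7, 8} → 8.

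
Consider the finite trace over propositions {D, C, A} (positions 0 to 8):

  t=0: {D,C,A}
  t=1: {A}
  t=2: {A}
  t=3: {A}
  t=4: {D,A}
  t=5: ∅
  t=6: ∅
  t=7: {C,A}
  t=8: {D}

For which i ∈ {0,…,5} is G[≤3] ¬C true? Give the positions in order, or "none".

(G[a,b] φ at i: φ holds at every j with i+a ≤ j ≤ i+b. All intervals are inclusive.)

Evaluate at each i in [0,5]:
  i=0: ✗ (fails at j=0)
  i=1: ✓ (all of [1,4])
  i=2: ✓ (all of [2,5])
  i=3: ✓ (all of [3,6])
  i=4: ✗ (fails at j=7)
  i=5: ✗ (fails at j=7)

1, 2, 3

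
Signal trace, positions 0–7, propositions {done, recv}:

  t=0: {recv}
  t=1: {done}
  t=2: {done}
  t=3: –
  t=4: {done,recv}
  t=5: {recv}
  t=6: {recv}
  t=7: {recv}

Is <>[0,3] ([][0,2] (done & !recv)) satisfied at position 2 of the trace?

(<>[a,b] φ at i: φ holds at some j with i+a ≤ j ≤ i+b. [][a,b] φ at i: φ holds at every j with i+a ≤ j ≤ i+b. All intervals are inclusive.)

Check [][0,2] (done & !recv) at each j in [2,5]:
  j=2: fails at 3
  j=3: fails at 3
  j=4: fails at 4
  j=5: fails at 5
No position in the window satisfies it → formula fails.

No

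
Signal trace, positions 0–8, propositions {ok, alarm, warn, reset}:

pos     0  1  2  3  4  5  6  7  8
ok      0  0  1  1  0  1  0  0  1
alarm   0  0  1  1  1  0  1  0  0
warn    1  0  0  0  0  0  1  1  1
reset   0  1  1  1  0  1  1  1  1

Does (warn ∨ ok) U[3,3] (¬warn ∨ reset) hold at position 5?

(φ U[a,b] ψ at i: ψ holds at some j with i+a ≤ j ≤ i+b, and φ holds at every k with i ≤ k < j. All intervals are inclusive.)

Need some j in [8,8] with (¬warn ∨ reset), and (warn ∨ ok) at every k in [5,j-1].
  j=8: (¬warn ∨ reset) holds; (warn ∨ ok) holds at every k in [5,7] → satisfied.

Holds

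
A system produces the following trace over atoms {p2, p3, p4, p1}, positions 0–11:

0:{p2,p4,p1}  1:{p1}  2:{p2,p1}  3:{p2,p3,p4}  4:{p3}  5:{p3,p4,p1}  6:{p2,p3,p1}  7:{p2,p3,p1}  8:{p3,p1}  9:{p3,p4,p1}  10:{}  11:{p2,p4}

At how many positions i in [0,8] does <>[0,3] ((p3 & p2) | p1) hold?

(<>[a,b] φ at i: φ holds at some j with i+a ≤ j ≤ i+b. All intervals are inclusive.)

9

Evaluate at each i in [0,8]:
  i=0: ✓ (witness j=0)
  i=1: ✓ (witness j=1)
  i=2: ✓ (witness j=2)
  i=3: ✓ (witness j=3)
  i=4: ✓ (witness j=5)
  i=5: ✓ (witness j=5)
  i=6: ✓ (witness j=6)
  i=7: ✓ (witness j=7)
  i=8: ✓ (witness j=8)
Positions where it holds: {0, 1, 2, 3, 4, 5, 6, 7, 8} → 9.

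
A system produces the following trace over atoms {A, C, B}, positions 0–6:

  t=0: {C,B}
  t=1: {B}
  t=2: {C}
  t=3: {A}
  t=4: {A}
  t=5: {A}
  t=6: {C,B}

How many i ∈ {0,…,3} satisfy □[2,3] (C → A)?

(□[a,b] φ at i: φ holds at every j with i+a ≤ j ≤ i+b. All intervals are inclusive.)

2

Evaluate at each i in [0,3]:
  i=0: ✗ (fails at j=2)
  i=1: ✓ (all of [3,4])
  i=2: ✓ (all of [4,5])
  i=3: ✗ (fails at j=6)
Positions where it holds: {1, 2} → 2.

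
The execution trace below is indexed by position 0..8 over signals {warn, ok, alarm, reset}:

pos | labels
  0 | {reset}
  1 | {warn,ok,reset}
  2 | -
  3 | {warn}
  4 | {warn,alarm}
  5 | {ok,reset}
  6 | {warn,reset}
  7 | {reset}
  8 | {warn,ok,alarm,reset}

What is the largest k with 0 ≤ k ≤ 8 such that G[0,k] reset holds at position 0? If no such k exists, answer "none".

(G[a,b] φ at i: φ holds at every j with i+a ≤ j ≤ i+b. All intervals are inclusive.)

reset must hold from j=0 onward; find where it first fails.
  j=0: holds
  j=1: holds
  j=2: fails
Holds on [0,1], so largest k = 1.

1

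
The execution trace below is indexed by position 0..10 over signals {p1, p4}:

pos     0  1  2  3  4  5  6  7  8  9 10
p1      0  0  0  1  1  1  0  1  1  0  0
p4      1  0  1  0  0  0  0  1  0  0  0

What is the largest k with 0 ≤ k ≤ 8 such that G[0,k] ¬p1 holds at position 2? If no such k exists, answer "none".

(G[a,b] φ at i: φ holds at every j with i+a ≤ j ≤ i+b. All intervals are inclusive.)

¬p1 must hold from j=2 onward; find where it first fails.
  j=2: holds
  j=3: fails
Holds on [2,2], so largest k = 0.

0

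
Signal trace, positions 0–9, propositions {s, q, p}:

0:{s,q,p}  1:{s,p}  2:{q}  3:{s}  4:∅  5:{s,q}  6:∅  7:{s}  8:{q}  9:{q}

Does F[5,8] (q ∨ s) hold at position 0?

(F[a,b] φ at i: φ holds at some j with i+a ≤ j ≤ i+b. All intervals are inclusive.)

Check (q ∨ s) at each j in [5,8]:
  j=5: true
  j=6: false
  j=7: true
  j=8: true
Found at j=5 → formula holds.

Holds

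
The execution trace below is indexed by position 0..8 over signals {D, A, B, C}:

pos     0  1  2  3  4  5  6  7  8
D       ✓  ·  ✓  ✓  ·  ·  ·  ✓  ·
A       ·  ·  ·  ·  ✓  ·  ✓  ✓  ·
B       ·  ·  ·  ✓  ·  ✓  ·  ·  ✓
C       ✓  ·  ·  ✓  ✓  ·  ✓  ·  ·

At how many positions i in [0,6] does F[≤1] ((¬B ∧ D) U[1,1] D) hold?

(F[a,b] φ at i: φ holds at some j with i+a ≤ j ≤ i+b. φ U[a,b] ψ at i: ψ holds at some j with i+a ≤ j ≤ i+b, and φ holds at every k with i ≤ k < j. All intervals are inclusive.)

Evaluate at each i in [0,6]:
  i=0: ✗ (none in [0,1])
  i=1: ✓ (witness j=2)
  i=2: ✓ (witness j=2)
  i=3: ✗ (none in [3,4])
  i=4: ✗ (none in [4,5])
  i=5: ✗ (none in [5,6])
  i=6: ✗ (none in [6,7])
Positions where it holds: {1, 2} → 2.

2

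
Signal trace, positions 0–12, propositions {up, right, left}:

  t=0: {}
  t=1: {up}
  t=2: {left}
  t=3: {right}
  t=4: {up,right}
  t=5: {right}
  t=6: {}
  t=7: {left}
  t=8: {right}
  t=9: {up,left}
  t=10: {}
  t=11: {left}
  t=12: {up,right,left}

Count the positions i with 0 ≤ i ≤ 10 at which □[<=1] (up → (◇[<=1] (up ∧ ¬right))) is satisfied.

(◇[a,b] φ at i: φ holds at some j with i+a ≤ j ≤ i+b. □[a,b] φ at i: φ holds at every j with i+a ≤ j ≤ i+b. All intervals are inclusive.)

Evaluate at each i in [0,10]:
  i=0: ✓ (all of [0,1])
  i=1: ✓ (all of [1,2])
  i=2: ✓ (all of [2,3])
  i=3: ✗ (fails at j=4)
  i=4: ✗ (fails at j=4)
  i=5: ✓ (all of [5,6])
  i=6: ✓ (all of [6,7])
  i=7: ✓ (all of [7,8])
  i=8: ✓ (all of [8,9])
  i=9: ✓ (all of [9,10])
  i=10: ✓ (all of [10,11])
Positions where it holds: {0, 1, 2, 5, 6, 7, 8, 9, 10} → 9.

9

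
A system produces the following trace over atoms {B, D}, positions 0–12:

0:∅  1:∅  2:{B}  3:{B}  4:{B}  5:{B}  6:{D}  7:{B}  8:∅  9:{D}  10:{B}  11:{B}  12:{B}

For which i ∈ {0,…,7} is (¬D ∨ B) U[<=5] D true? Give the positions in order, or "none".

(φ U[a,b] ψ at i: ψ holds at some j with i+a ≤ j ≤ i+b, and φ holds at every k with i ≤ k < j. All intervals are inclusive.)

Evaluate at each i in [0,7]:
  i=0: ✗ (no rhs in [0,5])
  i=1: ✓ (rhs at j=6; lhs holds on [1,5])
  i=2: ✓ (rhs at j=6; lhs holds on [2,5])
  i=3: ✓ (rhs at j=6; lhs holds on [3,5])
  i=4: ✓ (rhs at j=6; lhs holds on [4,5])
  i=5: ✓ (rhs at j=6; lhs holds on [5,5])
  i=6: ✓ (rhs at j=6)
  i=7: ✓ (rhs at j=9; lhs holds on [7,8])

1, 2, 3, 4, 5, 6, 7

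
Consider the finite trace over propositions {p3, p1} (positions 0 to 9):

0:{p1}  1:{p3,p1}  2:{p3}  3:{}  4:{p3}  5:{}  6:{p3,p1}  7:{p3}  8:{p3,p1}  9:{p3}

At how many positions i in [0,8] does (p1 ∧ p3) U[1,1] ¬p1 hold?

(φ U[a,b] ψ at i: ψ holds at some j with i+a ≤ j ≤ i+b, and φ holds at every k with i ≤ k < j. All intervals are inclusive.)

3

Evaluate at each i in [0,8]:
  i=0: ✗ (no rhs in [1,1])
  i=1: ✓ (rhs at j=2; lhs holds on [1,1])
  i=2: ✗ (lhs fails at k=2 before rhs at j=3)
  i=3: ✗ (lhs fails at k=3 before rhs at j=4)
  i=4: ✗ (lhs fails at k=4 before rhs at j=5)
  i=5: ✗ (no rhs in [6,6])
  i=6: ✓ (rhs at j=7; lhs holds on [6,6])
  i=7: ✗ (no rhs in [8,8])
  i=8: ✓ (rhs at j=9; lhs holds on [8,8])
Positions where it holds: {1, 6, 8} → 3.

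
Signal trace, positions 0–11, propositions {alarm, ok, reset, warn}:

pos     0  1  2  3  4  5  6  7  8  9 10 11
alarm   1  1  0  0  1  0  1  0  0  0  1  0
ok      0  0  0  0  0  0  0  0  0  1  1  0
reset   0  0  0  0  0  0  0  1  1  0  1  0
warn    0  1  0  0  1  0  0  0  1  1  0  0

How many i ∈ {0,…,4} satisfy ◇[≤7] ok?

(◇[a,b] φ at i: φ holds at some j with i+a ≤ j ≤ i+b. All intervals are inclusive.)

3

Evaluate at each i in [0,4]:
  i=0: ✗ (none in [0,7])
  i=1: ✗ (none in [1,8])
  i=2: ✓ (witness j=9)
  i=3: ✓ (witness j=9)
  i=4: ✓ (witness j=9)
Positions where it holds: {2, 3, 4} → 3.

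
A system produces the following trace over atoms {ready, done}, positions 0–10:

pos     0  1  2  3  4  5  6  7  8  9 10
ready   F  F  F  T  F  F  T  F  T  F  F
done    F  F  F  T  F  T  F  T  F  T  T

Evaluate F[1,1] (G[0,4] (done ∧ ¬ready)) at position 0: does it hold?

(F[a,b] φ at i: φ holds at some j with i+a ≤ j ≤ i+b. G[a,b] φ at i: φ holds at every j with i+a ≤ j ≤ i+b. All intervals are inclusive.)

Check G[0,4] (done ∧ ¬ready) at each j in [1,1]:
  j=1: fails at 1
No position in the window satisfies it → formula fails.

No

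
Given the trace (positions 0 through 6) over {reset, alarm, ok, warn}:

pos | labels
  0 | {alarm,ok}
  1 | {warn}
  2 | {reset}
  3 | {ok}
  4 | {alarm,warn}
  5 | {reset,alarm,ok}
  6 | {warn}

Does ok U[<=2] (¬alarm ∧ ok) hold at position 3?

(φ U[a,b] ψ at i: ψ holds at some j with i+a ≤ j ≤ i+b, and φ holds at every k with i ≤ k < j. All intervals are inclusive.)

Need some j in [3,5] with (¬alarm ∧ ok), and ok at every k in [3,j-1].
  j=3: (¬alarm ∧ ok) holds; no prefix to check → satisfied.

Holds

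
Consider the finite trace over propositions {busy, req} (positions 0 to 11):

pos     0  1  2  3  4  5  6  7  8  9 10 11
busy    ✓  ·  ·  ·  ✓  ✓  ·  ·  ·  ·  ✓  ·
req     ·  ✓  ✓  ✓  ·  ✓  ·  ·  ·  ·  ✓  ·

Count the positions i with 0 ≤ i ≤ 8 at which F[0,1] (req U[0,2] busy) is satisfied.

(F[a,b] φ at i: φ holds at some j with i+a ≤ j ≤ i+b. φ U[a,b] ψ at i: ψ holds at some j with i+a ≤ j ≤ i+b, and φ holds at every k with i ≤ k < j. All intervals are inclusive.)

Evaluate at each i in [0,8]:
  i=0: ✓ (witness j=0)
  i=1: ✓ (witness j=2)
  i=2: ✓ (witness j=2)
  i=3: ✓ (witness j=3)
  i=4: ✓ (witness j=4)
  i=5: ✓ (witness j=5)
  i=6: ✗ (none in [6,7])
  i=7: ✗ (none in [7,8])
  i=8: ✗ (none in [8,9])
Positions where it holds: {0, 1, 2, 3, 4, 5} → 6.

6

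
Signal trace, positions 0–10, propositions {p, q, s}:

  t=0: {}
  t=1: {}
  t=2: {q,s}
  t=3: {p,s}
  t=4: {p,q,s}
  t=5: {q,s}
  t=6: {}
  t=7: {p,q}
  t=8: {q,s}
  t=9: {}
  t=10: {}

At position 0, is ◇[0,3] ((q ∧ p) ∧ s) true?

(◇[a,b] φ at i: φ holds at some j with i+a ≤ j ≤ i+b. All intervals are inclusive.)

False

Check ((q ∧ p) ∧ s) at each j in [0,3]:
  j=0: false
  j=1: false
  j=2: false
  j=3: false
No position in the window satisfies it → formula fails.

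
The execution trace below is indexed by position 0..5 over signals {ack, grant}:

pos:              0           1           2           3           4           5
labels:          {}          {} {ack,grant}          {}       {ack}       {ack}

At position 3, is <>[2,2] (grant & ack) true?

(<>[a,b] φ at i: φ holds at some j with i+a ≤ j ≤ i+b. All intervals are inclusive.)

False

Check (grant & ack) at each j in [5,5]:
  j=5: false
No position in the window satisfies it → formula fails.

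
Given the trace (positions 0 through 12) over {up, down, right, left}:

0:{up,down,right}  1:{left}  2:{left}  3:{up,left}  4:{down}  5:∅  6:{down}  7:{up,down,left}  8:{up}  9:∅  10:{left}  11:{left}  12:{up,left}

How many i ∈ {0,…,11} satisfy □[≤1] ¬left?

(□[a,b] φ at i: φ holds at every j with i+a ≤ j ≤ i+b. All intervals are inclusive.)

Evaluate at each i in [0,11]:
  i=0: ✗ (fails at j=1)
  i=1: ✗ (fails at j=1)
  i=2: ✗ (fails at j=2)
  i=3: ✗ (fails at j=3)
  i=4: ✓ (all of [4,5])
  i=5: ✓ (all of [5,6])
  i=6: ✗ (fails at j=7)
  i=7: ✗ (fails at j=7)
  i=8: ✓ (all of [8,9])
  i=9: ✗ (fails at j=10)
  i=10: ✗ (fails at j=10)
  i=11: ✗ (fails at j=11)
Positions where it holds: {4, 5, 8} → 3.

3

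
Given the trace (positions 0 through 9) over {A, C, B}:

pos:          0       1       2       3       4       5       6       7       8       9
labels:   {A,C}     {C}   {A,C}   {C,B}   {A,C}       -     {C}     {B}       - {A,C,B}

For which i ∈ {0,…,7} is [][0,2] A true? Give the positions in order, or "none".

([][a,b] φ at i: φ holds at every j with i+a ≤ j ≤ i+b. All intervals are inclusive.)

Evaluate at each i in [0,7]:
  i=0: ✗ (fails at j=1)
  i=1: ✗ (fails at j=1)
  i=2: ✗ (fails at j=3)
  i=3: ✗ (fails at j=3)
  i=4: ✗ (fails at j=5)
  i=5: ✗ (fails at j=5)
  i=6: ✗ (fails at j=6)
  i=7: ✗ (fails at j=7)

none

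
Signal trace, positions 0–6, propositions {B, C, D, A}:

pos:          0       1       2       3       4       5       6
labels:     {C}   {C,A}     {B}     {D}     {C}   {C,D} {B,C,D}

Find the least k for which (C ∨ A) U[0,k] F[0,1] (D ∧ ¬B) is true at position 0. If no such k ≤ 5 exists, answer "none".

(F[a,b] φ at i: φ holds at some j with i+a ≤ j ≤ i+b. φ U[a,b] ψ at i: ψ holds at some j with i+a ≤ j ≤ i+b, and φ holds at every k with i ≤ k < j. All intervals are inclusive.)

Need earliest j ≥ 0 with F[0,1] (D ∧ ¬B), and (C ∨ A) at every k in [0,j-1].
  j=0: rhs fails.
  j=1: rhs fails.
  j=2: rhs holds; lhs holds on [0,1]. k = 2.

2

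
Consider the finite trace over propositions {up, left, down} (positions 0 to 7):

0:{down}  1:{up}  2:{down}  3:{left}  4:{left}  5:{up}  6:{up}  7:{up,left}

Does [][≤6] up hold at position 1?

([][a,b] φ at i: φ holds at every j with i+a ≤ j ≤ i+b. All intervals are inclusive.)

Check up at every j in [1,7]:
  j=1: true
  j=2: false
  j=3: false
  j=4: false
  j=5: true
  j=6: true
  j=7: true
Fails at j=2 → formula fails.

Does not hold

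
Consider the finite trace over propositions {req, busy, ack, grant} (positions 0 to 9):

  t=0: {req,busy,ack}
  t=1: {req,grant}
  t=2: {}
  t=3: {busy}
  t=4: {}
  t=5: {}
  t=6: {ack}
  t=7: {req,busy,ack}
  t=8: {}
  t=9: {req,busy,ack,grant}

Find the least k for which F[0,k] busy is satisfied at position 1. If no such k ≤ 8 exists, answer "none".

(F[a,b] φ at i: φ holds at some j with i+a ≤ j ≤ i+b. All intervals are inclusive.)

2

Scan j = 1,2,… for busy:
  j=1: fails
  j=2: fails
  j=3: holds
First hit at j=3, so smallest k = 3-1 = 2.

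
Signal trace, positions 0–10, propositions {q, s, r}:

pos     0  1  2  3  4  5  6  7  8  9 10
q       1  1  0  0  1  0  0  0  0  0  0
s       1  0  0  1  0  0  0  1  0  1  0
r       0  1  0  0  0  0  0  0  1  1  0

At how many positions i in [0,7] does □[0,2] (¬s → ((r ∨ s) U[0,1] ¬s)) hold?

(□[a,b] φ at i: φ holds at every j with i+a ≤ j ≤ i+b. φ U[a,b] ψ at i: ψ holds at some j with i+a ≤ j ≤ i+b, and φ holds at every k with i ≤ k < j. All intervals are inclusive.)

8

Evaluate at each i in [0,7]:
  i=0: ✓ (all of [0,2])
  i=1: ✓ (all of [1,3])
  i=2: ✓ (all of [2,4])
  i=3: ✓ (all of [3,5])
  i=4: ✓ (all of [4,6])
  i=5: ✓ (all of [5,7])
  i=6: ✓ (all of [6,8])
  i=7: ✓ (all of [7,9])
Positions where it holds: {0, 1, 2, 3, 4, 5, 6, 7} → 8.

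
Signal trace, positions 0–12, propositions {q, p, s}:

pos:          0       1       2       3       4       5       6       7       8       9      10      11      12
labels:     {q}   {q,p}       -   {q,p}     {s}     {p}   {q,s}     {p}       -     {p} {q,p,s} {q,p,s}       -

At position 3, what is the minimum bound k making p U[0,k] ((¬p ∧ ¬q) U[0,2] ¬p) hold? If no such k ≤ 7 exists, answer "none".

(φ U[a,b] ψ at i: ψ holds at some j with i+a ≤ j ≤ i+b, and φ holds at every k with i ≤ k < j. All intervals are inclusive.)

Need earliest j ≥ 3 with ((¬p ∧ ¬q) U[0,2] ¬p), and p at every k in [3,j-1].
  j=3: rhs fails.
  j=4: rhs holds; lhs holds on [3,3]. k = 1.

1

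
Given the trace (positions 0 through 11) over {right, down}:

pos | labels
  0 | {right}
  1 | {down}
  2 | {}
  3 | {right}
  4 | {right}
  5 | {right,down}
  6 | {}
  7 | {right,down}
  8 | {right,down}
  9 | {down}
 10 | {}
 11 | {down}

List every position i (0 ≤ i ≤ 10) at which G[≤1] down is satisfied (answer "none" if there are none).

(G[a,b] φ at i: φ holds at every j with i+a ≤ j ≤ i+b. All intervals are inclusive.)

Evaluate at each i in [0,10]:
  i=0: ✗ (fails at j=0)
  i=1: ✗ (fails at j=2)
  i=2: ✗ (fails at j=2)
  i=3: ✗ (fails at j=3)
  i=4: ✗ (fails at j=4)
  i=5: ✗ (fails at j=6)
  i=6: ✗ (fails at j=6)
  i=7: ✓ (all of [7,8])
  i=8: ✓ (all of [8,9])
  i=9: ✗ (fails at j=10)
  i=10: ✗ (fails at j=10)

7, 8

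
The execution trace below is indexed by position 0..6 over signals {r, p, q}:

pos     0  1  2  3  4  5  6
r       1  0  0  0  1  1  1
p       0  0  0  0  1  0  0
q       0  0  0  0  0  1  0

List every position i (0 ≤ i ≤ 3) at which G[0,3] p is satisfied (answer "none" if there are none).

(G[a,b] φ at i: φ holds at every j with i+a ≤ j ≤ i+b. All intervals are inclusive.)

Evaluate at each i in [0,3]:
  i=0: ✗ (fails at j=0)
  i=1: ✗ (fails at j=1)
  i=2: ✗ (fails at j=2)
  i=3: ✗ (fails at j=3)

none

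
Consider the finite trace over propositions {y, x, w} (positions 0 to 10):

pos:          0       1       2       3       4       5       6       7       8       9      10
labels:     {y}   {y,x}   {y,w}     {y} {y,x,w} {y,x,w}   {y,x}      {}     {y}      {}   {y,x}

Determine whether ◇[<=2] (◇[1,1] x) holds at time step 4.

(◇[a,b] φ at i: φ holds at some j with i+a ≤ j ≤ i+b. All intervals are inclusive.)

Check ◇[1,1] x at each j in [4,6]:
  j=4: holds (witness at 5)
  j=5: holds (witness at 6)
  j=6: fails (none in [7,7])
Found at j=4 → formula holds.

Yes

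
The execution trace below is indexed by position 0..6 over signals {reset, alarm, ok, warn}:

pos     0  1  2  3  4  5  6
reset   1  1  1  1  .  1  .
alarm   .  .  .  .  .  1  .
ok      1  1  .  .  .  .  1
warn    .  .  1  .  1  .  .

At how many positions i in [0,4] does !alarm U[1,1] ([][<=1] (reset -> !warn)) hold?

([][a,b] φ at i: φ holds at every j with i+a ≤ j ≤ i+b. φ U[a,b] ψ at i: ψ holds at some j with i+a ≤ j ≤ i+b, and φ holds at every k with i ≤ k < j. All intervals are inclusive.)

Evaluate at each i in [0,4]:
  i=0: ✗ (no rhs in [1,1])
  i=1: ✗ (no rhs in [2,2])
  i=2: ✓ (rhs at j=3; lhs holds on [2,2])
  i=3: ✓ (rhs at j=4; lhs holds on [3,3])
  i=4: ✓ (rhs at j=5; lhs holds on [4,4])
Positions where it holds: {2, 3, 4} → 3.

3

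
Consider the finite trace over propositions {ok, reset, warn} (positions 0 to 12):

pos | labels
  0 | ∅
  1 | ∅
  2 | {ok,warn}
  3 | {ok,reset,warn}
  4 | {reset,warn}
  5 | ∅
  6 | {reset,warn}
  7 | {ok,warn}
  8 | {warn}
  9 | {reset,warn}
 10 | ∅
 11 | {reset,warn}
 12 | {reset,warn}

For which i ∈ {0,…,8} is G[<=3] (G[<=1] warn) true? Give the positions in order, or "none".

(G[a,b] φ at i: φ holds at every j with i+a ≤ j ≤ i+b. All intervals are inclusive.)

none

Evaluate at each i in [0,8]:
  i=0: ✗ (fails at j=0)
  i=1: ✗ (fails at j=1)
  i=2: ✗ (fails at j=4)
  i=3: ✗ (fails at j=4)
  i=4: ✗ (fails at j=4)
  i=5: ✗ (fails at j=5)
  i=6: ✗ (fails at j=9)
  i=7: ✗ (fails at j=9)
  i=8: ✗ (fails at j=9)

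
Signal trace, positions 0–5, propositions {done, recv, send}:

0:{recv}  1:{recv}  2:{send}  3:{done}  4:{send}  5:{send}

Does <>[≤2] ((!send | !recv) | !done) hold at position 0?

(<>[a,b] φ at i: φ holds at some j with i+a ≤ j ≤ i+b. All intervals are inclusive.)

Check ((!send | !recv) | !done) at each j in [0,2]:
  j=0: true
  j=1: true
  j=2: true
Found at j=0 → formula holds.

True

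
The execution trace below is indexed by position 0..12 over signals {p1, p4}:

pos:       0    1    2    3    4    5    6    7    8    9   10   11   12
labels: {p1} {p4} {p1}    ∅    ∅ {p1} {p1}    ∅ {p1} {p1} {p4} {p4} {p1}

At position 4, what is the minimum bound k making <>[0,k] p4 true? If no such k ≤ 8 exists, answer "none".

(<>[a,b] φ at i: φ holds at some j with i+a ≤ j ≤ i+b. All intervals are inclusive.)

Scan j = 4,5,… for p4:
  j=4: fails
  j=5: fails
  j=6: fails
  j=7: fails
  j=8: fails
  j=9: fails
  j=10: holds
First hit at j=10, so smallest k = 10-4 = 6.

6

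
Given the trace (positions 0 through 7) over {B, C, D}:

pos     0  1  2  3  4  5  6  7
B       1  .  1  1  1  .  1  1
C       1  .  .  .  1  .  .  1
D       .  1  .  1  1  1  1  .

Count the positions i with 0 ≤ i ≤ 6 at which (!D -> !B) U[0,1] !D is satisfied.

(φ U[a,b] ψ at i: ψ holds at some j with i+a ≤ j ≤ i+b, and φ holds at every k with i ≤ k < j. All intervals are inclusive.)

Evaluate at each i in [0,6]:
  i=0: ✓ (rhs at j=0)
  i=1: ✓ (rhs at j=2; lhs holds on [1,1])
  i=2: ✓ (rhs at j=2)
  i=3: ✗ (no rhs in [3,4])
  i=4: ✗ (no rhs in [4,5])
  i=5: ✗ (no rhs in [5,6])
  i=6: ✓ (rhs at j=7; lhs holds on [6,6])
Positions where it holds: {0, 1, 2, 6} → 4.

4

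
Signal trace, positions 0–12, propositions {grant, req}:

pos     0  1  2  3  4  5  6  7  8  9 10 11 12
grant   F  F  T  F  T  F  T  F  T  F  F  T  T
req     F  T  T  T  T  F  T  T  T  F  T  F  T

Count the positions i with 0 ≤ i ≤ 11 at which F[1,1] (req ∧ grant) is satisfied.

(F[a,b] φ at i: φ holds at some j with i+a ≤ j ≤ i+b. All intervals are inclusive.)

Evaluate at each i in [0,11]:
  i=0: ✗ (none in [1,1])
  i=1: ✓ (witness j=2)
  i=2: ✗ (none in [3,3])
  i=3: ✓ (witness j=4)
  i=4: ✗ (none in [5,5])
  i=5: ✓ (witness j=6)
  i=6: ✗ (none in [7,7])
  i=7: ✓ (witness j=8)
  i=8: ✗ (none in [9,9])
  i=9: ✗ (none in [10,10])
  i=10: ✗ (none in [11,11])
  i=11: ✓ (witness j=12)
Positions where it holds: {1, 3, 5, 7, 11} → 5.

5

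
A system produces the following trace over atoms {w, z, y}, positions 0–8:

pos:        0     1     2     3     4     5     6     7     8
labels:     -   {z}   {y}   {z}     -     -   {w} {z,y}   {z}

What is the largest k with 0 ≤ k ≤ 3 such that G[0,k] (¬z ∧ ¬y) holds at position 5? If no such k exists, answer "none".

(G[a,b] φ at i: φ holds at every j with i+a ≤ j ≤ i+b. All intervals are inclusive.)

1

(¬z ∧ ¬y) must hold from j=5 onward; find where it first fails.
  j=5: holds
  j=6: holds
  j=7: fails
Holds on [5,6], so largest k = 1.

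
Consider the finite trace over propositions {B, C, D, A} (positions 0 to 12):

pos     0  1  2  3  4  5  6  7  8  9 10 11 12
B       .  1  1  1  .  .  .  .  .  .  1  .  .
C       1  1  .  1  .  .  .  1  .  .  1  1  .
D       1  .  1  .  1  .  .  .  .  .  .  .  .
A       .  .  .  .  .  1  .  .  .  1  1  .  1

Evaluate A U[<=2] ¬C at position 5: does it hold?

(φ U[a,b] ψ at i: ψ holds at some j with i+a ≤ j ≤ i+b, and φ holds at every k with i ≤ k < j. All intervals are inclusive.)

Holds

Need some j in [5,7] with ¬C, and A at every k in [5,j-1].
  j=5: ¬C holds; no prefix to check → satisfied.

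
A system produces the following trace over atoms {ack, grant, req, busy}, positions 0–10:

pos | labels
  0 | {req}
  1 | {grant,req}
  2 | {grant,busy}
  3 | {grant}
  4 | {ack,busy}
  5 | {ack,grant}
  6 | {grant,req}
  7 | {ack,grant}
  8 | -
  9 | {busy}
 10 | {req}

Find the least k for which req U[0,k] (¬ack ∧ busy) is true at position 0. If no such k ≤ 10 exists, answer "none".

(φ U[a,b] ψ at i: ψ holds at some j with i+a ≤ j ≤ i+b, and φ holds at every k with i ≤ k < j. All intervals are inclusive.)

Need earliest j ≥ 0 with (¬ack ∧ busy), and req at every k in [0,j-1].
  j=0: rhs fails.
  j=1: rhs fails.
  j=2: rhs holds; lhs holds on [0,1]. k = 2.

2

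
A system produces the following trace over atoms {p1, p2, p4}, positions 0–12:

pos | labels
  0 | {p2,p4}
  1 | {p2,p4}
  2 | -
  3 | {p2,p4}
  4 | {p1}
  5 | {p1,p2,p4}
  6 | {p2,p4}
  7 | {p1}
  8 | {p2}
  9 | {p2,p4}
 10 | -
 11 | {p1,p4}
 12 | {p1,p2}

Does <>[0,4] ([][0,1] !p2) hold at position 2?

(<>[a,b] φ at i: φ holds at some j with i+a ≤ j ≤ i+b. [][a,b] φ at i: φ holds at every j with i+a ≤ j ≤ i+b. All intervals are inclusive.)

Check [][0,1] !p2 at each j in [2,6]:
  j=2: fails at 3
  j=3: fails at 3
  j=4: fails at 5
  j=5: fails at 5
  j=6: fails at 6
No position in the window satisfies it → formula fails.

Does not hold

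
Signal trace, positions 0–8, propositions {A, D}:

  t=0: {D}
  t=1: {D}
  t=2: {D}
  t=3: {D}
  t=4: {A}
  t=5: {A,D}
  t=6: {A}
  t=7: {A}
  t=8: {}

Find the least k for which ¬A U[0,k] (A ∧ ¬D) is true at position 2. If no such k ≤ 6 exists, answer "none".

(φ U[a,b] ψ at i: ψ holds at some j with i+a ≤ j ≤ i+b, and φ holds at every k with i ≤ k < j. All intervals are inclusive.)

2

Need earliest j ≥ 2 with (A ∧ ¬D), and ¬A at every k in [2,j-1].
  j=2: rhs fails.
  j=3: rhs fails.
  j=4: rhs holds; lhs holds on [2,3]. k = 2.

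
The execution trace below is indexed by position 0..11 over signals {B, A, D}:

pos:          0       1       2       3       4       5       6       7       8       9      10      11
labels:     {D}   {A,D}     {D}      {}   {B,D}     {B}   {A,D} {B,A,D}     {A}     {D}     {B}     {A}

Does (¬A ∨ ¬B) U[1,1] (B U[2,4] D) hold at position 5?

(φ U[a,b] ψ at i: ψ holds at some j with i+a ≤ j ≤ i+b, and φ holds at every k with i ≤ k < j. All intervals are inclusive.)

Does not hold

Need some j in [6,6] with (B U[2,4] D), and (¬A ∨ ¬B) at every k in [5,j-1].
  j=6: (B U[2,4] D) — fails.
No j in the window works → until fails.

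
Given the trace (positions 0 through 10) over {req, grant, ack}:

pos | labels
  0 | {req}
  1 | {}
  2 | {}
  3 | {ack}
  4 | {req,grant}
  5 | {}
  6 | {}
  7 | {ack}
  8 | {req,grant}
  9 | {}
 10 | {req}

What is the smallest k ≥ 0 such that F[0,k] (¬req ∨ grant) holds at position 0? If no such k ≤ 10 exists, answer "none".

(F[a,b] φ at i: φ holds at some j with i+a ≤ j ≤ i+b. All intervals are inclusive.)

Scan j = 0,1,… for (¬req ∨ grant):
  j=0: fails
  j=1: holds
First hit at j=1, so smallest k = 1-0 = 1.

1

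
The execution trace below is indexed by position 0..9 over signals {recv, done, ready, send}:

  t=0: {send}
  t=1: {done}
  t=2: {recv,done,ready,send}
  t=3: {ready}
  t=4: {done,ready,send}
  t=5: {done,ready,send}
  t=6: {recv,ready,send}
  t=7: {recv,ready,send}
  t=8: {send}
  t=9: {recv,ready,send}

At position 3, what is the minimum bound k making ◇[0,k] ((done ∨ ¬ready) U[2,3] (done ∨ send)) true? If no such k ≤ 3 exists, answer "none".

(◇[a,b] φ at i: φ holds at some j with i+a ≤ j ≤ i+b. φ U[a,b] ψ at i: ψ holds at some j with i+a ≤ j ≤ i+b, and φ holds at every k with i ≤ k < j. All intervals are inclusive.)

Scan j = 3,4,… for ((done ∨ ¬ready) U[2,3] (done ∨ send)):
  j=3: fails
  j=4: holds
First hit at j=4, so smallest k = 4-3 = 1.

1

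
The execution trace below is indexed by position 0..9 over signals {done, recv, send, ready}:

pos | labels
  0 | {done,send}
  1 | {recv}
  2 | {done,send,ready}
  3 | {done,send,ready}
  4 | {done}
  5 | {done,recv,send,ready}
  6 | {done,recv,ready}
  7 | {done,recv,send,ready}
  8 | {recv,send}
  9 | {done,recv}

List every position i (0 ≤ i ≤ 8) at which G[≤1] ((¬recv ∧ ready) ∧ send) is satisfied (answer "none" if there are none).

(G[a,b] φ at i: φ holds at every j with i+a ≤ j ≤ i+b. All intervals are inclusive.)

2

Evaluate at each i in [0,8]:
  i=0: ✗ (fails at j=0)
  i=1: ✗ (fails at j=1)
  i=2: ✓ (all of [2,3])
  i=3: ✗ (fails at j=4)
  i=4: ✗ (fails at j=4)
  i=5: ✗ (fails at j=5)
  i=6: ✗ (fails at j=6)
  i=7: ✗ (fails at j=7)
  i=8: ✗ (fails at j=8)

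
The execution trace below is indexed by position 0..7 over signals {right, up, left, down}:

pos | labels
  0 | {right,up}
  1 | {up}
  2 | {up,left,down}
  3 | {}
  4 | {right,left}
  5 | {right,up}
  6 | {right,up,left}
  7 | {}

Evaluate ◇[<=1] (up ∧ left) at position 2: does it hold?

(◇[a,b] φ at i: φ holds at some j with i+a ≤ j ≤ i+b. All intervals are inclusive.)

Check (up ∧ left) at each j in [2,3]:
  j=2: true
  j=3: false
Found at j=2 → formula holds.

True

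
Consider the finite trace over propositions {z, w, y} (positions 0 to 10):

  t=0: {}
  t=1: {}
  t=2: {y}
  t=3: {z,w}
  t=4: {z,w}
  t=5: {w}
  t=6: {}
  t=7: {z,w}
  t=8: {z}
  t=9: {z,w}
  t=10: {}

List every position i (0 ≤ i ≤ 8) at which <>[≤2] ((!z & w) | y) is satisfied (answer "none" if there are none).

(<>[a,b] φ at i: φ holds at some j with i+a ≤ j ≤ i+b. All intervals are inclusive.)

0, 1, 2, 3, 4, 5

Evaluate at each i in [0,8]:
  i=0: ✓ (witness j=2)
  i=1: ✓ (witness j=2)
  i=2: ✓ (witness j=2)
  i=3: ✓ (witness j=5)
  i=4: ✓ (witness j=5)
  i=5: ✓ (witness j=5)
  i=6: ✗ (none in [6,8])
  i=7: ✗ (none in [7,9])
  i=8: ✗ (none in [8,10])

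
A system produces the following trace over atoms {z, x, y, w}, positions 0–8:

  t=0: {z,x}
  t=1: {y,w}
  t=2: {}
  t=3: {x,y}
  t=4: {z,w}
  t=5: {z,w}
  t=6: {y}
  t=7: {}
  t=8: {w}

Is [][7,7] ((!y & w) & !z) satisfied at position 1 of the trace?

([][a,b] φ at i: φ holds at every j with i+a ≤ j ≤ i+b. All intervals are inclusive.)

Check ((!y & w) & !z) at every j in [8,8]:
  j=8: true
All positions satisfy it → formula holds.

Yes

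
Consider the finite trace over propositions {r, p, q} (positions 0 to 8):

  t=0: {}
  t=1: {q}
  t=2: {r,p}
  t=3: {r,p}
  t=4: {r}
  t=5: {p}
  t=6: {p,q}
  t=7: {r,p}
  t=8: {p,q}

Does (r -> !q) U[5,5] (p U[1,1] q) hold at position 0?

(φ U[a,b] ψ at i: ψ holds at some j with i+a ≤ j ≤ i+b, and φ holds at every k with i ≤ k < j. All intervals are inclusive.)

Need some j in [5,5] with (p U[1,1] q), and (r -> !q) at every k in [0,j-1].
  j=5: (p U[1,1] q) holds; (r -> !q) holds at every k in [0,4] → satisfied.

True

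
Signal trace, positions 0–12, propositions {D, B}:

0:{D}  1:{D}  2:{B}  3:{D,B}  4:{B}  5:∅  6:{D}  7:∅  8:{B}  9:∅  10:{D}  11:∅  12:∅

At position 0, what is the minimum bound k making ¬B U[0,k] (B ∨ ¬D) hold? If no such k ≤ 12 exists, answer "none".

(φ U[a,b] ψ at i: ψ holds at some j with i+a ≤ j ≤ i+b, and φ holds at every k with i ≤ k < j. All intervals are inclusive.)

2

Need earliest j ≥ 0 with (B ∨ ¬D), and ¬B at every k in [0,j-1].
  j=0: rhs fails.
  j=1: rhs fails.
  j=2: rhs holds; lhs holds on [0,1]. k = 2.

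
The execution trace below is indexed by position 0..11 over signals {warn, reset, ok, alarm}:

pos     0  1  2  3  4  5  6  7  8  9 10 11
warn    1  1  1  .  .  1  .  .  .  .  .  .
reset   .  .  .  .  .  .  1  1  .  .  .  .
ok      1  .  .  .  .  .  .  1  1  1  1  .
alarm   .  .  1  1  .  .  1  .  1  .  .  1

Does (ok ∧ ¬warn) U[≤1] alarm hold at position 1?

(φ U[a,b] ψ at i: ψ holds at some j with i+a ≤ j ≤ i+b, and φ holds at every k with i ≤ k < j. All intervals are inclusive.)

Does not hold

Need some j in [1,2] with alarm, and (ok ∧ ¬warn) at every k in [1,j-1].
  j=1: alarm false.
  j=2: alarm holds, but (ok ∧ ¬warn) fails at k=1 → not this j.
No j in the window works → until fails.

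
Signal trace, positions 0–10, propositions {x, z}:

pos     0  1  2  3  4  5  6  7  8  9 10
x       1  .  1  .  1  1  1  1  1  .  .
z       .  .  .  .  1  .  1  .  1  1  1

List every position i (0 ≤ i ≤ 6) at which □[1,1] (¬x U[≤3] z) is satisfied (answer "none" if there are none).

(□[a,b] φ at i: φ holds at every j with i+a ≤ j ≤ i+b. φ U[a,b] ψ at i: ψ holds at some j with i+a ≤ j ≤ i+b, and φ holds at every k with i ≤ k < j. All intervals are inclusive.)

Evaluate at each i in [0,6]:
  i=0: ✗ (fails at j=1)
  i=1: ✗ (fails at j=2)
  i=2: ✓ (all of [3,3])
  i=3: ✓ (all of [4,4])
  i=4: ✗ (fails at j=5)
  i=5: ✓ (all of [6,6])
  i=6: ✗ (fails at j=7)

2, 3, 5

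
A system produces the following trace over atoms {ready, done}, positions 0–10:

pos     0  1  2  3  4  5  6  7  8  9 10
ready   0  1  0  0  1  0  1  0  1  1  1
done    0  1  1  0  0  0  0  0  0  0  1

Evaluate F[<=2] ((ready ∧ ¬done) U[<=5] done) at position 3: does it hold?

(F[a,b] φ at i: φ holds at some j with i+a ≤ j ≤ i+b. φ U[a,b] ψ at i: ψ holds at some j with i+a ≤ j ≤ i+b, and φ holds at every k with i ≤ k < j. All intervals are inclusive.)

Check ((ready ∧ ¬done) U[<=5] done) at each j in [3,5]:
  j=3: fails
  j=4: fails
  j=5: fails
No position in the window satisfies it → formula fails.

No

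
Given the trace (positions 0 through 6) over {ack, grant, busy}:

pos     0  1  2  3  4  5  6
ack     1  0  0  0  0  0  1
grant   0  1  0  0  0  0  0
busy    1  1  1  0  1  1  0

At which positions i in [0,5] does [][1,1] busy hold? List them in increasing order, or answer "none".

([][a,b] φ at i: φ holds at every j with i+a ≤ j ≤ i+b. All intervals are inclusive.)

Evaluate at each i in [0,5]:
  i=0: ✓ (all of [1,1])
  i=1: ✓ (all of [2,2])
  i=2: ✗ (fails at j=3)
  i=3: ✓ (all of [4,4])
  i=4: ✓ (all of [5,5])
  i=5: ✗ (fails at j=6)

0, 1, 3, 4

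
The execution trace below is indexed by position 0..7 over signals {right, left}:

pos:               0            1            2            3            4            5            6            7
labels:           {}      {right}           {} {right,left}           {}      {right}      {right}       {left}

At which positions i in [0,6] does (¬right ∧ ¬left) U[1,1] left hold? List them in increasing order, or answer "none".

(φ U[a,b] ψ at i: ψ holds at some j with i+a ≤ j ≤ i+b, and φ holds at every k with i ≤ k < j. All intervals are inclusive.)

2

Evaluate at each i in [0,6]:
  i=0: ✗ (no rhs in [1,1])
  i=1: ✗ (no rhs in [2,2])
  i=2: ✓ (rhs at j=3; lhs holds on [2,2])
  i=3: ✗ (no rhs in [4,4])
  i=4: ✗ (no rhs in [5,5])
  i=5: ✗ (no rhs in [6,6])
  i=6: ✗ (lhs fails at k=6 before rhs at j=7)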